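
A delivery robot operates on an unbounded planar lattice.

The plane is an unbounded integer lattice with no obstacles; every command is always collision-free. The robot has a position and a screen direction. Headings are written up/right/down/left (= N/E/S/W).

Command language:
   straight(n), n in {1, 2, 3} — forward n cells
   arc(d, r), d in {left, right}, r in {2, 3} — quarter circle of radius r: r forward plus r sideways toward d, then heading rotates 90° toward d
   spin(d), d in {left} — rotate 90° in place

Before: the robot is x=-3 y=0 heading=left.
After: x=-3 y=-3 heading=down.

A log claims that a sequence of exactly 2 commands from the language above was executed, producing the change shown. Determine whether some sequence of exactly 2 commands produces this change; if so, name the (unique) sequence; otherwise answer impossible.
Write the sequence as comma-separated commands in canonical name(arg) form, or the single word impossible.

key: order matters: swapping spin(left) and straight(3) lands elsewhere
initial: x=-3 y=0 heading=left
1. spin(left) → x=-3 y=0 heading=down
2. straight(3) → x=-3 y=-3 heading=down
uniquely the one of 64 2-step routes that fits.

spin(left), straight(3)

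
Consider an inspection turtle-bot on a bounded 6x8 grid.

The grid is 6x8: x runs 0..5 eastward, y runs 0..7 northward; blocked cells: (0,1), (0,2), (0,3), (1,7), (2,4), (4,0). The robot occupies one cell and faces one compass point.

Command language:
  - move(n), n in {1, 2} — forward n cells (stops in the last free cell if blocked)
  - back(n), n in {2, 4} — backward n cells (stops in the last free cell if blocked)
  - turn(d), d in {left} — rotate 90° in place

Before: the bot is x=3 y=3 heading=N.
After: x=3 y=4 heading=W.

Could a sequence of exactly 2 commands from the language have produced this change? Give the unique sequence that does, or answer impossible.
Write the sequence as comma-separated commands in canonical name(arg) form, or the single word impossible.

key: running turn(left) before move(1) would end elsewhere — order is forced
begin: x=3 y=3 heading=N
step 1 (move(1)): x=3 y=4 heading=N
step 2 (turn(left)): x=3 y=4 heading=W
no rival 2-sequence matches.

move(1), turn(left)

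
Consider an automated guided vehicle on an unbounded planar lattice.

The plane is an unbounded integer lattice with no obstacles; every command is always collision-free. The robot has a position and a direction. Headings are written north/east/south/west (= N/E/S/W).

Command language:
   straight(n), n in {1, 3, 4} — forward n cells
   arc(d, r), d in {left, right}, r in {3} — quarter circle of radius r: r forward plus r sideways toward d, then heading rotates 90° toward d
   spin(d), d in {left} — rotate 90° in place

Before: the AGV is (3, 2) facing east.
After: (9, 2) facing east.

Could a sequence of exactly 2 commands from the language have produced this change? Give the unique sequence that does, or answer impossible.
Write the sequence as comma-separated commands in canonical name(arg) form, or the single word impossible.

straight(3), straight(3)

key: still facing E at the end — nothing in the sequence rotates
from: (3, 2) facing east
[1] after straight(3): (6, 2) facing east
[2] after straight(3): (9, 2) facing east
all 36 alternatives checked — unique.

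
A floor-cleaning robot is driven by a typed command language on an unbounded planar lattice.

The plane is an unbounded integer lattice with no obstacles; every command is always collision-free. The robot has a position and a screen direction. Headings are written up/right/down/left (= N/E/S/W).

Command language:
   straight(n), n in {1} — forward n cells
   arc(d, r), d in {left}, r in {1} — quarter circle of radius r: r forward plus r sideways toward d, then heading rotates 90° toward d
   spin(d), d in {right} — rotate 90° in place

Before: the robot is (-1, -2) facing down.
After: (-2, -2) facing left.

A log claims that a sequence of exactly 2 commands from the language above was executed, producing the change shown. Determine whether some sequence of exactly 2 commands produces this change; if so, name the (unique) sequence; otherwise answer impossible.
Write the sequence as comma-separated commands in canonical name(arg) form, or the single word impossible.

spin(right), straight(1)

key: running straight(1) before spin(right) would end elsewhere — order is forced
from: (-1, -2) facing down
t=1 spin(right) ⇒ (-1, -2) facing left
t=2 straight(1) ⇒ (-2, -2) facing left
no rival 2-sequence matches.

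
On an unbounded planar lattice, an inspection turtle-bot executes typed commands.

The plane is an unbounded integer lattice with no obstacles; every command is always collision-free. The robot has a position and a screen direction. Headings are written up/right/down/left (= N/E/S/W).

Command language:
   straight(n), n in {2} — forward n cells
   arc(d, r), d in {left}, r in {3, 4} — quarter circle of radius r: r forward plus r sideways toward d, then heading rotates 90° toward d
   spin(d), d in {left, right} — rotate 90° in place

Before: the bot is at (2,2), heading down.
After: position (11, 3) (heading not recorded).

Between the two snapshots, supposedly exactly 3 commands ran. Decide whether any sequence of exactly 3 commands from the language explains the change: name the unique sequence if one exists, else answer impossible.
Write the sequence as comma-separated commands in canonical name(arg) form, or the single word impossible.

key: running arc(left, 4) before arc(left, 3) would end elsewhere — order is forced
t0: at (2,2), heading down
t=1 arc(left, 3) ⇒ at (5,-1), heading right
t=2 straight(2) ⇒ at (7,-1), heading right
t=3 arc(left, 4) ⇒ at (11,3), heading up
uniquely the one of 125 3-step routes that fits.

arc(left, 3), straight(2), arc(left, 4)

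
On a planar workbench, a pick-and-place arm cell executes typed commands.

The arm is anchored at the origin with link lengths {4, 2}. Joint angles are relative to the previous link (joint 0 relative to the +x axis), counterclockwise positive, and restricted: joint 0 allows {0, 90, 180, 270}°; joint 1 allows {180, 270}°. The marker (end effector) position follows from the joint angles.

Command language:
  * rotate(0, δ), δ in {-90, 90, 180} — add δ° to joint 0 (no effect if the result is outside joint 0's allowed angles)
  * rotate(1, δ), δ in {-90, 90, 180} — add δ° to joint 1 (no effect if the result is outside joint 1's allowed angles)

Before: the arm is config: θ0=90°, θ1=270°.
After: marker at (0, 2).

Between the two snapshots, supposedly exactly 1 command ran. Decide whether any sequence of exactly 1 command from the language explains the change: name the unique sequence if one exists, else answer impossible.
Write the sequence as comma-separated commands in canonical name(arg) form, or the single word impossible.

start: config: θ0=90°, θ1=270°
t=1 rotate(1, -90) ⇒ config: θ0=90°, θ1=180°
no other 1-command option fits: unique.

rotate(1, -90)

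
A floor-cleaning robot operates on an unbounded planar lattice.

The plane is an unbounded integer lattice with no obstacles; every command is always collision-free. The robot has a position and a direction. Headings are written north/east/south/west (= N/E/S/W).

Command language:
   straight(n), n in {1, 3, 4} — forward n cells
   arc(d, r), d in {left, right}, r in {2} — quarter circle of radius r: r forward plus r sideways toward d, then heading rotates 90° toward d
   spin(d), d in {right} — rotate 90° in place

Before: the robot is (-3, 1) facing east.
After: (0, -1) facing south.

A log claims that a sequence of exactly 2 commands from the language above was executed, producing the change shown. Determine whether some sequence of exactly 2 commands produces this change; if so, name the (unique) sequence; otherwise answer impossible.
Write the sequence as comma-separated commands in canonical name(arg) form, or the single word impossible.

key: cell and facing (now S) both changed — the 2 commands mix motion and turning
start: (-3, 1) facing east
step 1 (straight(1)): (-2, 1) facing east
step 2 (arc(right, 2)): (0, -1) facing south
uniquely the one of 36 2-step routes that fits.

straight(1), arc(right, 2)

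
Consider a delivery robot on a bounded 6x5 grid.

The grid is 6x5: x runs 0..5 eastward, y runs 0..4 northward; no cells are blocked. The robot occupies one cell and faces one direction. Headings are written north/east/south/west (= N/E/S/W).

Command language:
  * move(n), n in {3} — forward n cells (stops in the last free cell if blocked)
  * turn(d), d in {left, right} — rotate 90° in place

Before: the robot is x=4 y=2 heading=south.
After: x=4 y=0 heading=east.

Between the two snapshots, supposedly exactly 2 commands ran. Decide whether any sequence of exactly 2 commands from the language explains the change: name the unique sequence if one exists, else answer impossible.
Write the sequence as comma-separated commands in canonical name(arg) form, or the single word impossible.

move(3), turn(left)

key: move(3) runs into the grid edge before its full distance
begin: x=4 y=2 heading=south
t=1 move(3) ⇒ x=4 y=0 heading=south
t=2 turn(left) ⇒ x=4 y=0 heading=east
no rival 2-sequence matches.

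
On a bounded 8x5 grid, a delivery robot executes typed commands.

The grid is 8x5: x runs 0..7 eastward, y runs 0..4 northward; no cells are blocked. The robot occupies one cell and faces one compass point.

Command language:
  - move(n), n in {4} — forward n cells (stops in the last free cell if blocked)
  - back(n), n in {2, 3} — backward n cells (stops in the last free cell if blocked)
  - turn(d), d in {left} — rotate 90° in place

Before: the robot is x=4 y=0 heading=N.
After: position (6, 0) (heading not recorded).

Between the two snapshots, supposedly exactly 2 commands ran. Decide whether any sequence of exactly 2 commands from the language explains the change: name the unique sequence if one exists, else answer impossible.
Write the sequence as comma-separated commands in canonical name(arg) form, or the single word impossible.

key: order matters: swapping turn(left) and back(2) lands elsewhere
start: x=4 y=0 heading=N
[1] after turn(left): x=4 y=0 heading=W
[2] after back(2): x=6 y=0 heading=W
uniquely the one of 16 2-step routes that fits.

turn(left), back(2)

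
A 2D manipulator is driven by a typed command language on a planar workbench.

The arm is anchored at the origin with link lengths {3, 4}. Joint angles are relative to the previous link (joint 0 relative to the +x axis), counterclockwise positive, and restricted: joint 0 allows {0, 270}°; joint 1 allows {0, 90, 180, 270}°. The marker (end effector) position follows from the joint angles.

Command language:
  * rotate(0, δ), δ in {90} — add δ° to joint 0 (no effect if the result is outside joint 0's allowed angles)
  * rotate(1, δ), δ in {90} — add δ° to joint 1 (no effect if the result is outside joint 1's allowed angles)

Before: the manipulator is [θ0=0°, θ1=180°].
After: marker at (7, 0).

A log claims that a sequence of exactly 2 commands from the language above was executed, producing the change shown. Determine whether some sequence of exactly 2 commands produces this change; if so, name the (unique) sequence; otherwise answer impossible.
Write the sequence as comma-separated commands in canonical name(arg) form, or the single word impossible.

initial: [θ0=0°, θ1=180°]
[1] after rotate(1, 90): [θ0=0°, θ1=270°]
[2] after rotate(1, 90): [θ0=0°, θ1=0°]
all 4 alternatives checked — unique.

rotate(1, 90), rotate(1, 90)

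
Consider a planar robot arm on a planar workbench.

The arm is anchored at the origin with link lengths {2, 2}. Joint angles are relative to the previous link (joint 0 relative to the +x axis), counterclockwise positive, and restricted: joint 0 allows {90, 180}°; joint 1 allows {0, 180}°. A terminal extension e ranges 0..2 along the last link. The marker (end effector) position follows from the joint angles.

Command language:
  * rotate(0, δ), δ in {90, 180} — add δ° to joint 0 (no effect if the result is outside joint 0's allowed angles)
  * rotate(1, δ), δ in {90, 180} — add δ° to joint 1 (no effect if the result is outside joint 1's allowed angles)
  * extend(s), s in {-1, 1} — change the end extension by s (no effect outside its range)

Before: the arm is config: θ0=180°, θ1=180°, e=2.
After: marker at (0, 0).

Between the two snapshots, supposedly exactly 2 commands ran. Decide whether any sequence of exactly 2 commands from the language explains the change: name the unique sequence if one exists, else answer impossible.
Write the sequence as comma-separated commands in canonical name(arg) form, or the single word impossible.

from: config: θ0=180°, θ1=180°, e=2
t=1 extend(-1) ⇒ config: θ0=180°, θ1=180°, e=1
t=2 extend(-1) ⇒ config: θ0=180°, θ1=180°, e=0
all 36 alternatives checked — unique.

extend(-1), extend(-1)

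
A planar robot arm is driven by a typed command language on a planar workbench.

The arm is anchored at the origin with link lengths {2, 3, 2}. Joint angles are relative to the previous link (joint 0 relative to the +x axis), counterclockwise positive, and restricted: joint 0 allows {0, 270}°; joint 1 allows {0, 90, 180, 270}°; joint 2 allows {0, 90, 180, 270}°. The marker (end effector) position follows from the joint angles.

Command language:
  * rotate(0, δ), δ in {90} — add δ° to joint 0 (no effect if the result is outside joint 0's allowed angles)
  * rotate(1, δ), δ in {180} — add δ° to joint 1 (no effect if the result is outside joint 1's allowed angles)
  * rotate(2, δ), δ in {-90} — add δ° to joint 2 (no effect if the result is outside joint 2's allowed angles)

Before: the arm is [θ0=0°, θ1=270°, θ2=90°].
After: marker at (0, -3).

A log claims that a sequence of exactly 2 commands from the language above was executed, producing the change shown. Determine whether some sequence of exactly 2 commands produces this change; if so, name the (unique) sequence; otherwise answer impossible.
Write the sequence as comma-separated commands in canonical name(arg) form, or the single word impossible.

rotate(2, -90), rotate(2, -90)

initial: [θ0=0°, θ1=270°, θ2=90°]
1. rotate(2, -90) → [θ0=0°, θ1=270°, θ2=0°]
2. rotate(2, -90) → [θ0=0°, θ1=270°, θ2=270°]
uniquely the one of 9 2-step routes that fits.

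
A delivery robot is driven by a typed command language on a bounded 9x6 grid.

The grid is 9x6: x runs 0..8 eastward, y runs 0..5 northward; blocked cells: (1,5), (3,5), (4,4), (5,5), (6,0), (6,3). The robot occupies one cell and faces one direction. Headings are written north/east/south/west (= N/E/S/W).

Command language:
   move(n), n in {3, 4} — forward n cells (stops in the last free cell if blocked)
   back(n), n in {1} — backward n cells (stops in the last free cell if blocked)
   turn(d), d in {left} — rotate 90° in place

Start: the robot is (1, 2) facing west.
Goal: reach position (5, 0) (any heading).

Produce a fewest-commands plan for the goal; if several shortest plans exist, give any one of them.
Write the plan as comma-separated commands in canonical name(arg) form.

turn(left), move(3), turn(left), move(4)

start: (1, 2) facing west
t=1 turn(left) ⇒ (1, 2) facing south
t=2 move(3) ⇒ (1, 0) facing south
t=3 turn(left) ⇒ (1, 0) facing east
t=4 move(4) ⇒ (5, 0) facing east
shorter routes all fall short; 4 is best.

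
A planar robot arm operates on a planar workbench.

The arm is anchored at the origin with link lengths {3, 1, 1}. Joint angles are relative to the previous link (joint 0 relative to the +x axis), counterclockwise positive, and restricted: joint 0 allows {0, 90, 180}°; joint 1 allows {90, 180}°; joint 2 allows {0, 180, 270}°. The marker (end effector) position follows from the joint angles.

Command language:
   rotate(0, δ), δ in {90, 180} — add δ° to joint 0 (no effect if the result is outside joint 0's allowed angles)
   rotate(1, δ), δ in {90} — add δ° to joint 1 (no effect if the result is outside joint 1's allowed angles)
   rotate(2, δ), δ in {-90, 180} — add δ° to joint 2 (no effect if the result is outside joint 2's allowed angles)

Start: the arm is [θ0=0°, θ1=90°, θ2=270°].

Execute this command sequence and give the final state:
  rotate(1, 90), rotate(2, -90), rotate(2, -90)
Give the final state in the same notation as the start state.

from: [θ0=0°, θ1=90°, θ2=270°]
t=1 rotate(1, 90) ⇒ [θ0=0°, θ1=180°, θ2=270°]
t=2 rotate(2, -90) ⇒ [θ0=0°, θ1=180°, θ2=180°]
t=3 rotate(2, -90) ⇒ [θ0=0°, θ1=180°, θ2=180°]

[θ0=0°, θ1=180°, θ2=180°]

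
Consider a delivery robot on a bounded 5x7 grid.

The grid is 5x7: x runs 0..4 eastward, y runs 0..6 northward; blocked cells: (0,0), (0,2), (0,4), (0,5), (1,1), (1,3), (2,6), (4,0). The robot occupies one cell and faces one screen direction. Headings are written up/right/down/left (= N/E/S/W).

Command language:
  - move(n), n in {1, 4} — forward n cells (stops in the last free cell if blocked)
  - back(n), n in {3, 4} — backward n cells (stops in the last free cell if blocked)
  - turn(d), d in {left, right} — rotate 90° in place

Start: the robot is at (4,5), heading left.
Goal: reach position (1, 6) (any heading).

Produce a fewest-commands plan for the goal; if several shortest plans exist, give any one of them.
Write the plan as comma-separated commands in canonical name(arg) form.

move(4), turn(right), move(4)

begin: at (4,5), heading left
t=1 move(4) ⇒ at (1,5), heading left
t=2 turn(right) ⇒ at (1,5), heading up
t=3 move(4) ⇒ at (1,6), heading up
shorter routes all fall short; 3 is best.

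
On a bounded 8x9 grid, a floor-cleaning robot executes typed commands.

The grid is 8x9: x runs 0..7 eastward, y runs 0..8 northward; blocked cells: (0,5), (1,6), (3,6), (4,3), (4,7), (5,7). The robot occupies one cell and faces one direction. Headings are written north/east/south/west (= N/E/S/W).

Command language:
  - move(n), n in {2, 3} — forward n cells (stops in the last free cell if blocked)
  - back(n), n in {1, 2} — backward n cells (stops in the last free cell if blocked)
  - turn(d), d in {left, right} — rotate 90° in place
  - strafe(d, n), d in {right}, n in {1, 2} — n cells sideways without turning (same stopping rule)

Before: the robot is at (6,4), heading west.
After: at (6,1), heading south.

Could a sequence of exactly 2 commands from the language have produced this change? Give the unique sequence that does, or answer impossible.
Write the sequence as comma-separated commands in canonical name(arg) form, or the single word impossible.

turn(left), move(3)

key: cell and facing (now S) both changed — the 2 commands mix motion and turning
from: at (6,4), heading west
1. turn(left) → at (6,4), heading south
2. move(3) → at (6,1), heading south
uniquely the one of 64 2-step routes that fits.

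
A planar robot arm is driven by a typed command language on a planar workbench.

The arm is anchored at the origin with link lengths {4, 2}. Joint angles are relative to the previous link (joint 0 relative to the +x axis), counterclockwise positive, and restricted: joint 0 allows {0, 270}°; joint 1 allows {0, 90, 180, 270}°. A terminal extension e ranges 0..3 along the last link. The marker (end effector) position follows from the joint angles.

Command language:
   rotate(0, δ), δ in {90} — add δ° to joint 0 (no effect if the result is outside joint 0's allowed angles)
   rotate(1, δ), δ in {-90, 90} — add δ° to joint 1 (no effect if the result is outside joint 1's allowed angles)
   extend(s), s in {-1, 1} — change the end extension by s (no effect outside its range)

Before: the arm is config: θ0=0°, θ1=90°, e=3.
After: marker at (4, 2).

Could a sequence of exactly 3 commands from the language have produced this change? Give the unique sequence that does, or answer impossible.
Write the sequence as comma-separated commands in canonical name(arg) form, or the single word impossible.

extend(-1), extend(-1), extend(-1)

initial: config: θ0=0°, θ1=90°, e=3
t=1 extend(-1) ⇒ config: θ0=0°, θ1=90°, e=2
t=2 extend(-1) ⇒ config: θ0=0°, θ1=90°, e=1
t=3 extend(-1) ⇒ config: θ0=0°, θ1=90°, e=0
no rival 3-sequence matches.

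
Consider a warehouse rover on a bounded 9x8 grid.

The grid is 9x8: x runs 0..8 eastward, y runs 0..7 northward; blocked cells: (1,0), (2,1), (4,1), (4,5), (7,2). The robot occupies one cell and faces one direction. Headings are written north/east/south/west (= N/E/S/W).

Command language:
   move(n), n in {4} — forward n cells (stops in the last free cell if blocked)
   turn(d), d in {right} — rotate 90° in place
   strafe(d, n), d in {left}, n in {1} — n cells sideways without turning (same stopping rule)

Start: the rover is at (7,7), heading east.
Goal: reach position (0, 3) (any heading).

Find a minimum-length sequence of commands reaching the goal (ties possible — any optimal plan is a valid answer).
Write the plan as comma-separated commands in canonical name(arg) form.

begin: at (7,7), heading east
t=1 turn(right) ⇒ at (7,7), heading south
t=2 move(4) ⇒ at (7,3), heading south
t=3 turn(right) ⇒ at (7,3), heading west
t=4 move(4) ⇒ at (3,3), heading west
t=5 move(4) ⇒ at (0,3), heading west
minimal: 5 command(s), checked below 5.

turn(right), move(4), turn(right), move(4), move(4)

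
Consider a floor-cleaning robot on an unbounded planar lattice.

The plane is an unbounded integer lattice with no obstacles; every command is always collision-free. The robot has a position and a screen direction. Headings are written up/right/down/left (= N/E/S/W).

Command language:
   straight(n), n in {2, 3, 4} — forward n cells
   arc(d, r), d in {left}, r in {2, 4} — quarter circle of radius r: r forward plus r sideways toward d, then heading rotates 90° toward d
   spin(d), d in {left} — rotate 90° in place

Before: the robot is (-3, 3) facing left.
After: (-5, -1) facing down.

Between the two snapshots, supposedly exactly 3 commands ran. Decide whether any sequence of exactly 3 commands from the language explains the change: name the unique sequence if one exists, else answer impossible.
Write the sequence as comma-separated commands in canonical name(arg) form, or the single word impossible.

straight(2), spin(left), straight(4)

key: running straight(4) before straight(2) would end elsewhere — order is forced
begin: (-3, 3) facing left
[1] after straight(2): (-5, 3) facing left
[2] after spin(left): (-5, 3) facing down
[3] after straight(4): (-5, -1) facing down
all 216 alternatives checked — unique.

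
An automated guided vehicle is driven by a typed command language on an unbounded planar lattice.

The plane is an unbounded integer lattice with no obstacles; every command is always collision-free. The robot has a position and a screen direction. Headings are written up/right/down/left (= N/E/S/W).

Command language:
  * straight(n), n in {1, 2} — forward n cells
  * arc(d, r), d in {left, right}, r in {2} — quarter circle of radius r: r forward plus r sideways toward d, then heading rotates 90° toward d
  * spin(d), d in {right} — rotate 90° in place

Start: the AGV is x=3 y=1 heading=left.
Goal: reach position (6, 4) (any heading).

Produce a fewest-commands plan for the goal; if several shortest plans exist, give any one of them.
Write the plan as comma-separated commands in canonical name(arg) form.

start: x=3 y=1 heading=left
1. spin(right) → x=3 y=1 heading=up
2. straight(1) → x=3 y=2 heading=up
3. arc(right, 2) → x=5 y=4 heading=right
4. straight(1) → x=6 y=4 heading=right
nothing shorter than 4 reaches the goal.

spin(right), straight(1), arc(right, 2), straight(1)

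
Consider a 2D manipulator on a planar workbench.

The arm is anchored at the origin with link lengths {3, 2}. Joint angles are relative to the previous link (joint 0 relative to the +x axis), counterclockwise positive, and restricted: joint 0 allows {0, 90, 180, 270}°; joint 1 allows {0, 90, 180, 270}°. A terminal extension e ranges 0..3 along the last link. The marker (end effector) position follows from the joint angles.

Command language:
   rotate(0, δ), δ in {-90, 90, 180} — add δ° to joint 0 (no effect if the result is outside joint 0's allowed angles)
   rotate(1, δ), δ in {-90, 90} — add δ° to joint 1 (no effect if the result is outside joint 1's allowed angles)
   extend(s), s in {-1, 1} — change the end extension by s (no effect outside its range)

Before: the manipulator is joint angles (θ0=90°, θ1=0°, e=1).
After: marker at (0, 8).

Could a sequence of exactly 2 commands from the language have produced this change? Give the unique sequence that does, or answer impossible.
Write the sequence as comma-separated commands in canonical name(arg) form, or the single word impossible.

initial: joint angles (θ0=90°, θ1=0°, e=1)
t=1 extend(1) ⇒ joint angles (θ0=90°, θ1=0°, e=2)
t=2 extend(1) ⇒ joint angles (θ0=90°, θ1=0°, e=3)
uniquely the one of 49 2-step routes that fits.

extend(1), extend(1)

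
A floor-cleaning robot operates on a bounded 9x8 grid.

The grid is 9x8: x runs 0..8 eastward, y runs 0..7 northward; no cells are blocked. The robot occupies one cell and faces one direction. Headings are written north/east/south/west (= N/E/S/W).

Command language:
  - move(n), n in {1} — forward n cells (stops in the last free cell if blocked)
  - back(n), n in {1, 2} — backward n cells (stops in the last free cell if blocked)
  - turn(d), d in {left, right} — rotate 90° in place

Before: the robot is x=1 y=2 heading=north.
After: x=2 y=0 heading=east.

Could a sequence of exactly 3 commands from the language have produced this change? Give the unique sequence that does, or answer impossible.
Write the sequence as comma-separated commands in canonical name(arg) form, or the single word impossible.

key: cell and facing (now E) both changed — the 3 commands mix motion and turning
t0: x=1 y=2 heading=north
step 1 (back(2)): x=1 y=0 heading=north
step 2 (turn(right)): x=1 y=0 heading=east
step 3 (move(1)): x=2 y=0 heading=east
uniquely the one of 125 3-step routes that fits.

back(2), turn(right), move(1)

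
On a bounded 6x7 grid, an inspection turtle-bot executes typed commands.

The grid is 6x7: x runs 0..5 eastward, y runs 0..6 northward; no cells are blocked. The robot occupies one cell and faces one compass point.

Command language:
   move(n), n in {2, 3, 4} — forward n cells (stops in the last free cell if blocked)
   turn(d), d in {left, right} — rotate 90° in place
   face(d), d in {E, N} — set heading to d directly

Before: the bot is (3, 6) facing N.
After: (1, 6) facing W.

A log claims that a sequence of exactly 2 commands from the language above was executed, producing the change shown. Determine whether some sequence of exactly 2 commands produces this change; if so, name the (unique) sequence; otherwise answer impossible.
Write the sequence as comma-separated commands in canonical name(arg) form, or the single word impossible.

turn(left), move(2)

key: order matters: swapping turn(left) and move(2) lands elsewhere
t0: (3, 6) facing N
[1] after turn(left): (3, 6) facing W
[2] after move(2): (1, 6) facing W
all 49 alternatives checked — unique.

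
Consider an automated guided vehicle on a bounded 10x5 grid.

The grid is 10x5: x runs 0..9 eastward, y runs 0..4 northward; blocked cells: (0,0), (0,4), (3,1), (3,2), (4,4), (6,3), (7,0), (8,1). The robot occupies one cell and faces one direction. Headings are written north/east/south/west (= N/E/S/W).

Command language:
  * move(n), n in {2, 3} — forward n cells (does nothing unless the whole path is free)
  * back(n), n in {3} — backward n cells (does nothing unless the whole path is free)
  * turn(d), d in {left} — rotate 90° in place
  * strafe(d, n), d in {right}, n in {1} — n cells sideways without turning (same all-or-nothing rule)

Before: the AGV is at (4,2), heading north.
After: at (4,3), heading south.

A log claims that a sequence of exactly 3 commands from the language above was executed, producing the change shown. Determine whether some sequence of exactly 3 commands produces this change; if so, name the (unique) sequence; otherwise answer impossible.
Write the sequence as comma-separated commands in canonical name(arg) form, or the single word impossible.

key: cell and facing (now S) both changed — the 3 commands mix motion and turning
from: at (4,2), heading north
1. turn(left) → at (4,2), heading west
2. strafe(right, 1) → at (4,3), heading west
3. turn(left) → at (4,3), heading south
uniquely the one of 125 3-step routes that fits.

turn(left), strafe(right, 1), turn(left)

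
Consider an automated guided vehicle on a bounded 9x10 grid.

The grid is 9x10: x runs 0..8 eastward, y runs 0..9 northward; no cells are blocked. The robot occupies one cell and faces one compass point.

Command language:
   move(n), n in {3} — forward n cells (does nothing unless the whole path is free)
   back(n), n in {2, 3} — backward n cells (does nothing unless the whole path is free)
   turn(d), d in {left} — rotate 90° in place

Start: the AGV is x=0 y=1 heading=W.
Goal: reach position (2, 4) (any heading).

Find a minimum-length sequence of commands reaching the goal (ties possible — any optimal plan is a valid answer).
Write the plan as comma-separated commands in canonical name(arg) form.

t0: x=0 y=1 heading=W
[1] after back(2): x=2 y=1 heading=W
[2] after turn(left): x=2 y=1 heading=S
[3] after back(3): x=2 y=4 heading=S
minimal: 3 command(s), checked below 3.

back(2), turn(left), back(3)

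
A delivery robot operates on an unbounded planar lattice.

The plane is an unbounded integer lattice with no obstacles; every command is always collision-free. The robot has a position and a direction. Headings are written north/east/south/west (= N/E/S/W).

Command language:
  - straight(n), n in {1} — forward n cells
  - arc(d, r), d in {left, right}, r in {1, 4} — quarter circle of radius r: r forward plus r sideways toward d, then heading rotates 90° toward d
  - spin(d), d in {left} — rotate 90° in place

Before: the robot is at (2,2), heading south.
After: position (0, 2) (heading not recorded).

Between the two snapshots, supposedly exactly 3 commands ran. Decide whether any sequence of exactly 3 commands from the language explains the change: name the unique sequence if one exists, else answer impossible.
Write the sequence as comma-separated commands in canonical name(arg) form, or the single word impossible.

arc(right, 1), arc(right, 1), spin(left)

key: order matters: swapping arc(right, 1) and spin(left) lands elsewhere
t0: at (2,2), heading south
[1] after arc(right, 1): at (1,1), heading west
[2] after arc(right, 1): at (0,2), heading north
[3] after spin(left): at (0,2), heading west
uniquely the one of 216 3-step routes that fits.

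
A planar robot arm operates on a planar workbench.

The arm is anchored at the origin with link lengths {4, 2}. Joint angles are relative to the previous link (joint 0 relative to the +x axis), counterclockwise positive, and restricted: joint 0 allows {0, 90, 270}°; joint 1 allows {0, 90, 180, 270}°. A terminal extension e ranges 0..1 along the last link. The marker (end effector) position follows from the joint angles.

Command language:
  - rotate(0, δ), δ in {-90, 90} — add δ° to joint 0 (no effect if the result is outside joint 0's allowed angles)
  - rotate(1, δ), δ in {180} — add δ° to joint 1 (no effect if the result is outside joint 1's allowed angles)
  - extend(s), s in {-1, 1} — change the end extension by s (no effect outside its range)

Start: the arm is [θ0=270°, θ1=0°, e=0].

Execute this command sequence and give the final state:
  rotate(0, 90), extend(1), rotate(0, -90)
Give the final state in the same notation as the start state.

[θ0=270°, θ1=0°, e=1]

initial: [θ0=270°, θ1=0°, e=0]
step 1 (rotate(0, 90)): [θ0=0°, θ1=0°, e=0]
step 2 (extend(1)): [θ0=0°, θ1=0°, e=1]
step 3 (rotate(0, -90)): [θ0=270°, θ1=0°, e=1]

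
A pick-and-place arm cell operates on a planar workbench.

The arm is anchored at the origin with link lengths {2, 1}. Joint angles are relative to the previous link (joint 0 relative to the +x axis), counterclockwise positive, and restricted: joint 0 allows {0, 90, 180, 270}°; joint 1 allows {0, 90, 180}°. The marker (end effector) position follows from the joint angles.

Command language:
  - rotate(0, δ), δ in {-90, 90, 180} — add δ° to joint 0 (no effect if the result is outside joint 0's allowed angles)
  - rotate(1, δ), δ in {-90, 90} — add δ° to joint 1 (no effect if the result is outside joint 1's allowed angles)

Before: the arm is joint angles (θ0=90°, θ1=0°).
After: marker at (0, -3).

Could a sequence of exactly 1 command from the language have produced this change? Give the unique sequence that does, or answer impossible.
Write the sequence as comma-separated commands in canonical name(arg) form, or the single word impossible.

rotate(0, 180)

start: joint angles (θ0=90°, θ1=0°)
step 1 (rotate(0, 180)): joint angles (θ0=270°, θ1=0°)
all 5 alternatives checked — unique.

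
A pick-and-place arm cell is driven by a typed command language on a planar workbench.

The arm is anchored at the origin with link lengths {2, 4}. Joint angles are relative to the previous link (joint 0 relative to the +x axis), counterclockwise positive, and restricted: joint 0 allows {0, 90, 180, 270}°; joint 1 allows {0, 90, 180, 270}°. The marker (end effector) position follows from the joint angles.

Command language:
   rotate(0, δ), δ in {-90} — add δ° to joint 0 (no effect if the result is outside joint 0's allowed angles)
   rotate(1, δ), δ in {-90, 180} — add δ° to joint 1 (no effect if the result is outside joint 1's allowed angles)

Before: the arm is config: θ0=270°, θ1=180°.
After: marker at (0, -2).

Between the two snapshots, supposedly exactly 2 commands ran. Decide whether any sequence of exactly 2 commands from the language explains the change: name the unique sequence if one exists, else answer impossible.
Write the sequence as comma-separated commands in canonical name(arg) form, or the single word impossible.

rotate(0, -90), rotate(0, -90)

start: config: θ0=270°, θ1=180°
step 1 (rotate(0, -90)): config: θ0=180°, θ1=180°
step 2 (rotate(0, -90)): config: θ0=90°, θ1=180°
uniquely the one of 9 2-step routes that fits.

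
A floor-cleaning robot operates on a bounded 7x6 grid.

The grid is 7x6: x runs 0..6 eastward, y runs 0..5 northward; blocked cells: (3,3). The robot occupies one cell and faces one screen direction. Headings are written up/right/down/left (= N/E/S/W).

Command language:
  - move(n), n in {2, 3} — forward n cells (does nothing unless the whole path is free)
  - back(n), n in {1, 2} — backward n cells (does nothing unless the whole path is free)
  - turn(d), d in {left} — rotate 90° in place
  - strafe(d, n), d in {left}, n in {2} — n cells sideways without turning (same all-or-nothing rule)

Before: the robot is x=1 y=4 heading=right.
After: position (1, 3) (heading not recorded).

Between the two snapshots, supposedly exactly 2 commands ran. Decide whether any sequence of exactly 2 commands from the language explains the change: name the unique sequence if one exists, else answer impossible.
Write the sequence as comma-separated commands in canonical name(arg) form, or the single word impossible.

turn(left), back(1)

key: order matters: swapping turn(left) and back(1) lands elsewhere
start: x=1 y=4 heading=right
1. turn(left) → x=1 y=4 heading=up
2. back(1) → x=1 y=3 heading=up
no rival 2-sequence matches.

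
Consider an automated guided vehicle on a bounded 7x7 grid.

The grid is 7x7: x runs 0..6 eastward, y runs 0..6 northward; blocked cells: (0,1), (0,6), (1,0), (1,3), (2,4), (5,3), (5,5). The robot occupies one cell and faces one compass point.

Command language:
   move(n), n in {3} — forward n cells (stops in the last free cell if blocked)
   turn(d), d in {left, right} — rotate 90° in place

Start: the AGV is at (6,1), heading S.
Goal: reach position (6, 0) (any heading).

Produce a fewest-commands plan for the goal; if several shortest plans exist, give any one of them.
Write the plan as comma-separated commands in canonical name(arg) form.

start: at (6,1), heading S
step 1 (move(3)): at (6,0), heading S
no 0-step plan works, so 1 is optimal.

move(3)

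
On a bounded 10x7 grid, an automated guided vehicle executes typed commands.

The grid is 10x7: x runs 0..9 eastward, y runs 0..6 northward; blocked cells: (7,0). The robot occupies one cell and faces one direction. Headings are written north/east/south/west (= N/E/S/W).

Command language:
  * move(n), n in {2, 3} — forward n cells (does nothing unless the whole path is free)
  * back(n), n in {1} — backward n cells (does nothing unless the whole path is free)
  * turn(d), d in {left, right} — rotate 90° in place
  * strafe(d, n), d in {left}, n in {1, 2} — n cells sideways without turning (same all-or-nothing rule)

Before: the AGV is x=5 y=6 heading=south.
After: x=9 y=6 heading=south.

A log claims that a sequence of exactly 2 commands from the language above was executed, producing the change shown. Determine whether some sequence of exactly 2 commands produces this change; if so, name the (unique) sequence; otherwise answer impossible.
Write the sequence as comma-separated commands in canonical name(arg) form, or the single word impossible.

key: heading stays S — no command in the sequence turns
t0: x=5 y=6 heading=south
1. strafe(left, 2) → x=7 y=6 heading=south
2. strafe(left, 2) → x=9 y=6 heading=south
no rival 2-sequence matches.

strafe(left, 2), strafe(left, 2)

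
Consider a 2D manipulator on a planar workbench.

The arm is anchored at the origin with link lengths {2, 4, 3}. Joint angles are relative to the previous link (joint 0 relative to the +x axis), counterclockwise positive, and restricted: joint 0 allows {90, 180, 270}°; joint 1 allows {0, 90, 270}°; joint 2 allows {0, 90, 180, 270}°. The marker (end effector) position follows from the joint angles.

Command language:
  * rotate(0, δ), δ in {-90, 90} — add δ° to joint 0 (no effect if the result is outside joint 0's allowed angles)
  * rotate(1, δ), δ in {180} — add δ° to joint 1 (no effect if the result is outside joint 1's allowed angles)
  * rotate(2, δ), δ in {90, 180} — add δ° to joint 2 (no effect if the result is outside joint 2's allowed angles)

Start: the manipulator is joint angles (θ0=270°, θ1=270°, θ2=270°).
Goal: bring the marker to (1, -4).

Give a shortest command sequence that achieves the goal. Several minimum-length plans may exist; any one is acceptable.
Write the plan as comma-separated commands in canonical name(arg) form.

t0: joint angles (θ0=270°, θ1=270°, θ2=270°)
t=1 rotate(0, -90) ⇒ joint angles (θ0=180°, θ1=270°, θ2=270°)
t=2 rotate(1, 180) ⇒ joint angles (θ0=180°, θ1=90°, θ2=270°)
t=3 rotate(2, 180) ⇒ joint angles (θ0=180°, θ1=90°, θ2=90°)
shorter routes all fall short; 3 is best.

rotate(0, -90), rotate(1, 180), rotate(2, 180)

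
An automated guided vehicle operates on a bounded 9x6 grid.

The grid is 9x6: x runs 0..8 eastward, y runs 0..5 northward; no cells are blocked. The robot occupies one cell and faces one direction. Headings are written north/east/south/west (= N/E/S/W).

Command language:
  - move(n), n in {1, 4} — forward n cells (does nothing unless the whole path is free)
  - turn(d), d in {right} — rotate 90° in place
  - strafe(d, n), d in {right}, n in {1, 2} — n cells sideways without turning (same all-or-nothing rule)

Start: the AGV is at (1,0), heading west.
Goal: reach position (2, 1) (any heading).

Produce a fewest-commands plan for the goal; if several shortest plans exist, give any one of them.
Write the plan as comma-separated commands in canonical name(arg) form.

t0: at (1,0), heading west
1. turn(right) → at (1,0), heading north
2. move(1) → at (1,1), heading north
3. strafe(right, 1) → at (2,1), heading north
no 2-step plan works, so 3 is optimal.

turn(right), move(1), strafe(right, 1)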